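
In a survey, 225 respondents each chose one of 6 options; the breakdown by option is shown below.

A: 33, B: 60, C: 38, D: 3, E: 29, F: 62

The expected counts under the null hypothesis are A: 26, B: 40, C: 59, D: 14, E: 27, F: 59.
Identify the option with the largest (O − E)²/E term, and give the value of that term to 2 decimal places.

B, 10.00

A: (33 − 26)²/26 = 49/26 = 1.885
B: (60 − 40)²/40 = 400/40 = 10.000
C: (38 − 59)²/59 = 441/59 = 7.475
D: (3 − 14)²/14 = 121/14 = 8.643
E: (29 − 27)²/27 = 4/27 = 0.148
F: (62 − 59)²/59 = 9/59 = 0.153
The largest term is for B: 10.00.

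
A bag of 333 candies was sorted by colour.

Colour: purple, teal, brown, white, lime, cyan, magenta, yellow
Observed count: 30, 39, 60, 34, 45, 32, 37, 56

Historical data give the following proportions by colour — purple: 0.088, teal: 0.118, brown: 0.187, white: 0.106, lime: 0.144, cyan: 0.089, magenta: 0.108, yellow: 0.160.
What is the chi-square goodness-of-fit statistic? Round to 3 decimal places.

0.688

Expected counts E_i = n·p_i: 333×0.088 = 29.304, 333×0.118 = 39.294, 333×0.187 = 62.271, 333×0.106 = 35.298, 333×0.144 = 47.952, 333×0.089 = 29.637, 333×0.108 = 35.964, 333×0.160 = 53.28.
χ² = (30−29.304)²/29.304 + (39−39.294)²/39.294 + (60−62.271)²/62.271 + (34−35.298)²/35.298 + (45−47.952)²/47.952 + (32−29.637)²/29.637 + (37−35.964)²/35.964 + (56−53.28)²/53.28
   = 0.0165 + 0.0022 + 0.0828 + 0.0477 + 0.1817 + 0.1884 + 0.0298 + 0.1389
Sum = 0.688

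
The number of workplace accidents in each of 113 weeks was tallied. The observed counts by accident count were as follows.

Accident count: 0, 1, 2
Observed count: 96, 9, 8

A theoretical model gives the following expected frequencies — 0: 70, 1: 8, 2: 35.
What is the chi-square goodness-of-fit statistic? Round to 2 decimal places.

χ² = (96−70)²/70 + (9−8)²/8 + (8−35)²/35
   = 9.657 + 0.125 + 20.829
Sum = 30.61

30.61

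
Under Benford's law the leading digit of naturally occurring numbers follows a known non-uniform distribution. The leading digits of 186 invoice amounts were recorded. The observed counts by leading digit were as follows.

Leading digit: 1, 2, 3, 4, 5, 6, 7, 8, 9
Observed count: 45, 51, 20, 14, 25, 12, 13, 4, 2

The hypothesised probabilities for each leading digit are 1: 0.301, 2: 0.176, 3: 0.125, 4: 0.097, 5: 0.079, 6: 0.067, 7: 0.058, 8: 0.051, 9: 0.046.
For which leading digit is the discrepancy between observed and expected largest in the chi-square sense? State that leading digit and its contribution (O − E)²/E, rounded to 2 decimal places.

2, 10.19

Expected counts E_i = n·p_i: 186×0.301 = 55.986, 186×0.176 = 32.736, 186×0.125 = 23.25, 186×0.097 = 18.042, 186×0.079 = 14.694, 186×0.067 = 12.462, 186×0.058 = 10.788, 186×0.051 = 9.486, 186×0.046 = 8.556.
1: (45 − 55.986)²/55.986 = 120.692196/55.986 = 2.156
2: (51 − 32.736)²/32.736 = 333.573696/32.736 = 10.190
3: (20 − 23.25)²/23.25 = 10.5625/23.25 = 0.454
4: (14 − 18.042)²/18.042 = 16.337764/18.042 = 0.906
5: (25 − 14.694)²/14.694 = 106.213636/14.694 = 7.228
6: (12 − 12.462)²/12.462 = 0.213444/12.462 = 0.017
7: (13 − 10.788)²/10.788 = 4.892944/10.788 = 0.454
8: (4 − 9.486)²/9.486 = 30.096196/9.486 = 3.173
9: (2 − 8.556)²/8.556 = 42.981136/8.556 = 5.024
The largest term is for 2: 10.19.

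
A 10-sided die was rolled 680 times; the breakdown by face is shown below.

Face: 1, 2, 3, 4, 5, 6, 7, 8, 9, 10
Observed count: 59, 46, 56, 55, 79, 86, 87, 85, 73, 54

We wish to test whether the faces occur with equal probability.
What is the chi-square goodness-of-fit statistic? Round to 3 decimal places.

32.265

Expected count for each of the 10 categories: 680/10 = 68.
cat         O        E   (O−E)²/E
1          59       68     1.1912
2          46       68     7.1176
3          56       68     2.1176
4          55       68     2.4853
5          79       68     1.7794
6          86       68     4.7647
7          87       68     5.3088
8          85       68     4.2500
9          73       68     0.3676
10         54       68     2.8824
Sum = 32.265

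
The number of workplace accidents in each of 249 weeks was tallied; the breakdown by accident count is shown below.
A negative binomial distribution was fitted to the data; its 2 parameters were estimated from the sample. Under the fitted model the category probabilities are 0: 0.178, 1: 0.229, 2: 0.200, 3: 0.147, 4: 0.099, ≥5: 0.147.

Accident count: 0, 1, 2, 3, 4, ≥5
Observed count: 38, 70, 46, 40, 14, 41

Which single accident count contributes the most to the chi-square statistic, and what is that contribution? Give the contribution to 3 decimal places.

Expected counts E_i = n·p_i: 249×0.178 = 44.322, 249×0.229 = 57.021, 249×0.200 = 49.8, 249×0.147 = 36.603, 249×0.099 = 24.651, 249×0.147 = 36.603.
cat         O        E   (O−E)²/E
0          38   44.322     0.9018
1          70   57.021     2.9543
2          46     49.8     0.2900
3          40   36.603     0.3153
4          14   24.651     4.6020
≥5         41   36.603     0.5282
The largest term is for 4: 4.602.

4, 4.602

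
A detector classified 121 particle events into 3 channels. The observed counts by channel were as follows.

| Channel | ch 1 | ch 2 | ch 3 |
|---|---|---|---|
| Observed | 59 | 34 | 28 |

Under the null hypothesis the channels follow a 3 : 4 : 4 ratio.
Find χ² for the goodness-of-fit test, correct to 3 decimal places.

Ratio total = 11. Expected counts: 121×3/11 = 33, 121×4/11 = 44, 121×4/11 = 44.
χ² = (59−33)²/33 + (34−44)²/44 + (28−44)²/44
   = 20.4848 + 2.2727 + 5.8182
Sum = 28.576

28.576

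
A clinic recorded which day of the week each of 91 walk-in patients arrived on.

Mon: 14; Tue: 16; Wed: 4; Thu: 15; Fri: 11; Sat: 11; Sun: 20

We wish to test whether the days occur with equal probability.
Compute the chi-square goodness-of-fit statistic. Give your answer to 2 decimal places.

Expected count for each of the 7 categories: 91/7 = 13.
cat         O        E   (O−E)²/E
Mon        14       13      0.077
Tue        16       13      0.692
Wed         4       13      6.231
Thu        15       13      0.308
Fri        11       13      0.308
Sat        11       13      0.308
Sun        20       13      3.769
Sum = 11.69

11.69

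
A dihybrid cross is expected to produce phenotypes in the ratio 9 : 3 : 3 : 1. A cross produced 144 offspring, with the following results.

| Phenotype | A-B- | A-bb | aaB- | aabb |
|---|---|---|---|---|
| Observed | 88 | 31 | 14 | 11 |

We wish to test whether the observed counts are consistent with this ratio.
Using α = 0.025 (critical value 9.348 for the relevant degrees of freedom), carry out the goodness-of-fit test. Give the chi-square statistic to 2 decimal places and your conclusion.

7.90; do not reject

Ratio total = 16. Expected counts: 144×9/16 = 81, 144×3/16 = 27, 144×3/16 = 27, 144×1/16 = 9.
χ² = (88−81)²/81 + (31−27)²/27 + (14−27)²/27 + (11−9)²/9
   = 0.605 + 0.593 + 6.259 + 0.444
Sum = 7.90
df = 3. Since 7.90 < 9.348, we do not reject H₀.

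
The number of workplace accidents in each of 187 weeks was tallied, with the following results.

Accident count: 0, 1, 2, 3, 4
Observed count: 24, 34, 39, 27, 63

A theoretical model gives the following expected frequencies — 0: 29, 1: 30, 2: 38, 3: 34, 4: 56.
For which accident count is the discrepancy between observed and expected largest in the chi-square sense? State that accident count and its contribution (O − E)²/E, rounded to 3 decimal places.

χ² = (24−29)²/29 + (34−30)²/30 + (39−38)²/38 + (27−34)²/34 + (63−56)²/56
   = 0.8621 + 0.5333 + 0.0263 + 1.4412 + 0.8750
The largest term is for 3: 1.441.

3, 1.441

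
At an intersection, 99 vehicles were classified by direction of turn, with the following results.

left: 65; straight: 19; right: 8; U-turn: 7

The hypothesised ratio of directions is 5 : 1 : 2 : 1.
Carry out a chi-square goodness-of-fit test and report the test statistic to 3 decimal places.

Ratio total = 9. Expected counts: 99×5/9 = 55, 99×1/9 = 11, 99×2/9 = 22, 99×1/9 = 11.
left: (65 − 55)²/55 = 100/55 = 1.8182
straight: (19 − 11)²/11 = 64/11 = 5.8182
right: (8 − 22)²/22 = 196/22 = 8.9091
U-turn: (7 − 11)²/11 = 16/11 = 1.4545
Sum = 18.000

18.000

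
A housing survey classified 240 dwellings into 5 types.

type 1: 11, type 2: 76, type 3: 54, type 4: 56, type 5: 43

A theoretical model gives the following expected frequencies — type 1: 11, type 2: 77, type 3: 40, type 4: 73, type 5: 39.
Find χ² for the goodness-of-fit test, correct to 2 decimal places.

9.28

type 1: (11 − 11)²/11 = 0/11 = 0.000
type 2: (76 − 77)²/77 = 1/77 = 0.013
type 3: (54 − 40)²/40 = 196/40 = 4.900
type 4: (56 − 73)²/73 = 289/73 = 3.959
type 5: (43 − 39)²/39 = 16/39 = 0.410
Sum = 9.28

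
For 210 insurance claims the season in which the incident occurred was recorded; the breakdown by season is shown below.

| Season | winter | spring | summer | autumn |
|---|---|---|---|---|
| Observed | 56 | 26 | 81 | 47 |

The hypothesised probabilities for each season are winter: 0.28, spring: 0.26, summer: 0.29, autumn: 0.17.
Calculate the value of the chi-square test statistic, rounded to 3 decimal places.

Expected counts E_i = n·p_i: 210×0.28 = 58.8, 210×0.26 = 54.6, 210×0.29 = 60.9, 210×0.17 = 35.7.
winter: (56 − 58.8)²/58.8 = 7.84/58.8 = 0.1333
spring: (26 − 54.6)²/54.6 = 817.96/54.6 = 14.9810
summer: (81 − 60.9)²/60.9 = 404.01/60.9 = 6.6340
autumn: (47 − 35.7)²/35.7 = 127.69/35.7 = 3.5768
Sum = 25.325

25.325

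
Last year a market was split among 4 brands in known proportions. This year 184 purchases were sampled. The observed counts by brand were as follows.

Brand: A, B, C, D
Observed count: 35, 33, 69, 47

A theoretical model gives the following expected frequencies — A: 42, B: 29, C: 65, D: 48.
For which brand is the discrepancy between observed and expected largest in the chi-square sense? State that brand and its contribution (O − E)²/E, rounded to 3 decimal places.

A, 1.167

cat         O        E   (O−E)²/E
A          35       42     1.1667
B          33       29     0.5517
C          69       65     0.2462
D          47       48     0.0208
The largest term is for A: 1.167.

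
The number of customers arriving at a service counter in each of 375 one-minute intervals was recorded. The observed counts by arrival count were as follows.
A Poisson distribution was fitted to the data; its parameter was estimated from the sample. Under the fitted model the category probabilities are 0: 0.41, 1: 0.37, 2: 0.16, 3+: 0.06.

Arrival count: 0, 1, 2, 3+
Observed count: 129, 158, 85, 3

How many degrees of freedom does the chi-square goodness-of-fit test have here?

There are k = 4 categories and 1 parameter estimated from the data, so df = 4 − 1 − 1 = 2.

2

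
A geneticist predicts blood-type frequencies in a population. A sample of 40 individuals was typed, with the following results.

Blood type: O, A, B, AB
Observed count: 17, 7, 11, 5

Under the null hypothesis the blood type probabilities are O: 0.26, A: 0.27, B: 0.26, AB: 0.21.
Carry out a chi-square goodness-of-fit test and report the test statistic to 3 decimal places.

6.936

Expected counts E_i = n·p_i: 40×0.26 = 10.4, 40×0.27 = 10.8, 40×0.26 = 10.4, 40×0.21 = 8.4.
cat         O        E   (O−E)²/E
O          17     10.4     4.1885
A           7     10.8     1.3370
B          11     10.4     0.0346
AB          5      8.4     1.3762
Sum = 6.936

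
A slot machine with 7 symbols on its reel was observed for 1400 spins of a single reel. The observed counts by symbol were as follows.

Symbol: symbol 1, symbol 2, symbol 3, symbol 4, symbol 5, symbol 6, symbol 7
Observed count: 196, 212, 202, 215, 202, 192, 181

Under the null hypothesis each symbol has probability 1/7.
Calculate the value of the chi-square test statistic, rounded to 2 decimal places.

Under H₀ each category has probability 1/7, so each expected count is 1400/7 = 200.
χ² = (196−200)²/200 + (212−200)²/200 + (202−200)²/200 + (215−200)²/200 + (202−200)²/200 + (192−200)²/200 + (181−200)²/200
   = 0.080 + 0.720 + 0.020 + 1.125 + 0.020 + 0.320 + 1.805
Sum = 4.09

4.09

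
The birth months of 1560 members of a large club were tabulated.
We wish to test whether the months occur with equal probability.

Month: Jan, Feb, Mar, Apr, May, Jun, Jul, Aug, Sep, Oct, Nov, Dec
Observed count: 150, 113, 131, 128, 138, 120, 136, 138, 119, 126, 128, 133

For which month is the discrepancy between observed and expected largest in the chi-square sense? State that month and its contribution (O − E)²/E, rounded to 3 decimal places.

Expected count for each of the 12 categories: 1560/12 = 130.
Jan: (150 − 130)²/130 = 400/130 = 3.0769
Feb: (113 − 130)²/130 = 289/130 = 2.2231
Mar: (131 − 130)²/130 = 1/130 = 0.0077
Apr: (128 − 130)²/130 = 4/130 = 0.0308
May: (138 − 130)²/130 = 64/130 = 0.4923
Jun: (120 − 130)²/130 = 100/130 = 0.7692
Jul: (136 − 130)²/130 = 36/130 = 0.2769
Aug: (138 − 130)²/130 = 64/130 = 0.4923
Sep: (119 − 130)²/130 = 121/130 = 0.9308
Oct: (126 − 130)²/130 = 16/130 = 0.1231
Nov: (128 − 130)²/130 = 4/130 = 0.0308
Dec: (133 − 130)²/130 = 9/130 = 0.0692
The largest term is for Jan: 3.077.

Jan, 3.077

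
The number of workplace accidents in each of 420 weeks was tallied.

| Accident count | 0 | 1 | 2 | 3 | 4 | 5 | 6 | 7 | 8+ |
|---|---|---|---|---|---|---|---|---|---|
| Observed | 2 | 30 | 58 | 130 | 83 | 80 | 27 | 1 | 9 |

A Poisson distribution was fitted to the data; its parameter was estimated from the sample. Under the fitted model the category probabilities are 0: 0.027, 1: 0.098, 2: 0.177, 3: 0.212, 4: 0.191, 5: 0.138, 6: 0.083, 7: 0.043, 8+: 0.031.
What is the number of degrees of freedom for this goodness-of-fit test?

There are k = 9 categories and 1 parameter estimated from the data, so df = 9 − 1 − 1 = 7.

7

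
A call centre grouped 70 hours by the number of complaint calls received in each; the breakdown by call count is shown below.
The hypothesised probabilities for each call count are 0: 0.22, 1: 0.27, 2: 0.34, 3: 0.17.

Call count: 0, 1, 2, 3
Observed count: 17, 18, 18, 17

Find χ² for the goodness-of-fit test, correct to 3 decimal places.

Expected counts E_i = n·p_i: 70×0.22 = 15.4, 70×0.27 = 18.9, 70×0.34 = 23.8, 70×0.17 = 11.9.
0: (17 − 15.4)²/15.4 = 2.56/15.4 = 0.1662
1: (18 − 18.9)²/18.9 = 0.81/18.9 = 0.0429
2: (18 − 23.8)²/23.8 = 33.64/23.8 = 1.4134
3: (17 − 11.9)²/11.9 = 26.01/11.9 = 2.1857
Sum = 3.808

3.808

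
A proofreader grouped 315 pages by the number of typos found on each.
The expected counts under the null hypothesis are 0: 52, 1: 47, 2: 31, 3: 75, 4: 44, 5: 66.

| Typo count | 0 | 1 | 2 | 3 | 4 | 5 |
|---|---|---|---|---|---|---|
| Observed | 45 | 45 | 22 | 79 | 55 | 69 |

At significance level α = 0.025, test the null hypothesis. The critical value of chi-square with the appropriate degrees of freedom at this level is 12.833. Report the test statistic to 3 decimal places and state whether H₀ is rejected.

0: (45 − 52)²/52 = 49/52 = 0.9423
1: (45 − 47)²/47 = 4/47 = 0.0851
2: (22 − 31)²/31 = 81/31 = 2.6129
3: (79 − 75)²/75 = 16/75 = 0.2133
4: (55 − 44)²/44 = 121/44 = 2.7500
5: (69 − 66)²/66 = 9/66 = 0.1364
Sum = 6.740
df = 5. Since 6.740 < 12.833, we do not reject H₀.

6.740; do not reject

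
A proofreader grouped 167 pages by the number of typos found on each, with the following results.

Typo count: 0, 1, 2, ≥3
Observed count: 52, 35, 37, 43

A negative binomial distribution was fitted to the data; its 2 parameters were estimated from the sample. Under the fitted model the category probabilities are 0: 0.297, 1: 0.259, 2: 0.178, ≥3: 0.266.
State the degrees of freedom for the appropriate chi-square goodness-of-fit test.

There are k = 4 categories and 2 parameters estimated from the data, so df = 4 − 1 − 2 = 1.

1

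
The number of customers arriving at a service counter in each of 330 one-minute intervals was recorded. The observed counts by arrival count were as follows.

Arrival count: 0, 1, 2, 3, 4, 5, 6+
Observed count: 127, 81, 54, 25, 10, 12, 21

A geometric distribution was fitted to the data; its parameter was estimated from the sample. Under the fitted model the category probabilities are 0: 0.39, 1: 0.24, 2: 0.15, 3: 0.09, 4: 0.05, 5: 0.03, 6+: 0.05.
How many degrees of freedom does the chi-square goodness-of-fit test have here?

5

There are k = 7 categories and 1 parameter estimated from the data, so df = 7 − 1 − 1 = 5.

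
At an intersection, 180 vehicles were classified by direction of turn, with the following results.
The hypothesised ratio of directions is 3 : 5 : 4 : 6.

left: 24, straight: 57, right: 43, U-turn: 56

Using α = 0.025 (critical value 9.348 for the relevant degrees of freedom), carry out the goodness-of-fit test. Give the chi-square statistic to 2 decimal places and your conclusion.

Ratio total = 18. Expected counts: 180×3/18 = 30, 180×5/18 = 50, 180×4/18 = 40, 180×6/18 = 60.
cat           O        E   (O−E)²/E
left         24       30      1.200
straight     57       50      0.980
right        43       40      0.225
U-turn       56       60      0.267
Sum = 2.67
df = 3. Since 2.67 < 9.348, we do not reject H₀.

2.67; do not reject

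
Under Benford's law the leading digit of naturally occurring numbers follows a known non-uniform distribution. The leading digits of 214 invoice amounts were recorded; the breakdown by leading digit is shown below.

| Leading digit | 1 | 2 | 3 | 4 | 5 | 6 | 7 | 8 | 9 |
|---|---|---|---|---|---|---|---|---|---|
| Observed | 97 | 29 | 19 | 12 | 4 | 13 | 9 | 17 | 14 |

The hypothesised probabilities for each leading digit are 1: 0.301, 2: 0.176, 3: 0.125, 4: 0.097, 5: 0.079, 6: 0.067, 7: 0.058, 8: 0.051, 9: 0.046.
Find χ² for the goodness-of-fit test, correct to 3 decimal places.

40.482

Expected counts E_i = n·p_i: 214×0.301 = 64.414, 214×0.176 = 37.664, 214×0.125 = 26.75, 214×0.097 = 20.758, 214×0.079 = 16.906, 214×0.067 = 14.338, 214×0.058 = 12.412, 214×0.051 = 10.914, 214×0.046 = 9.844.
cat         O        E   (O−E)²/E
1          97   64.414    16.4847
2          29   37.664     1.9930
3          19    26.75     2.2453
4          12   20.758     3.6951
5           4   16.906     9.8524
6          13   14.338     0.1249
7           9   12.412     0.9379
8          17   10.914     3.3938
9          14    9.844     1.7546
Sum = 40.482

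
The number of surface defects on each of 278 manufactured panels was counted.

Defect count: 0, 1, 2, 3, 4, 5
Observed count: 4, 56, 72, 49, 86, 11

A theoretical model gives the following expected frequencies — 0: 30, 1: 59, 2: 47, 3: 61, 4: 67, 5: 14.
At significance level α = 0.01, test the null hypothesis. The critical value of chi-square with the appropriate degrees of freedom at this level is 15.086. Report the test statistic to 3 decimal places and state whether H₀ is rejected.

44.375; reject

cat         O        E   (O−E)²/E
0           4       30    22.5333
1          56       59     0.1525
2          72       47    13.2979
3          49       61     2.3607
4          86       67     5.3881
5          11       14     0.6429
Sum = 44.375
df = 5. Since 44.375 > 15.086, we reject H₀.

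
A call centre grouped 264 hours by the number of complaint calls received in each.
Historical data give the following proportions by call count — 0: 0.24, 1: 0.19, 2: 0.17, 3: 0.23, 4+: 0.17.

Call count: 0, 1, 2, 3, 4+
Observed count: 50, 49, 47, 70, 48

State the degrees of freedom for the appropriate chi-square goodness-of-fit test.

There are k = 5 categories and no parameters were estimated from the data, so df = 5 − 1 = 4.

4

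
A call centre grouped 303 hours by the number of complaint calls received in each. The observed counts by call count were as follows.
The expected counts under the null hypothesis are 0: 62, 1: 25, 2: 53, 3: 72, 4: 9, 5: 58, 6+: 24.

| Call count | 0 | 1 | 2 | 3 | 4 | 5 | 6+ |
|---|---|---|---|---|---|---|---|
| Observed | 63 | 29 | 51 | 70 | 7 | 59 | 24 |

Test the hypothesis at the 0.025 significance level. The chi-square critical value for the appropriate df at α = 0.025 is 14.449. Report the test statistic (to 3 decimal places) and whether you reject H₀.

1.249; do not reject

cat         O        E   (O−E)²/E
0          63       62     0.0161
1          29       25     0.6400
2          51       53     0.0755
3          70       72     0.0556
4           7        9     0.4444
5          59       58     0.0172
6+         24       24     0.0000
Sum = 1.249
df = 6. Since 1.249 < 14.449, we do not reject H₀.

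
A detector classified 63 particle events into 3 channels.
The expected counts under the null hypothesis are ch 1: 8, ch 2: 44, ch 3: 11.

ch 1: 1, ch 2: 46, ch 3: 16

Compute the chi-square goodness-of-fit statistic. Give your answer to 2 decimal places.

8.49

cat         O        E   (O−E)²/E
ch 1        1        8      6.125
ch 2       46       44      0.091
ch 3       16       11      2.273
Sum = 8.49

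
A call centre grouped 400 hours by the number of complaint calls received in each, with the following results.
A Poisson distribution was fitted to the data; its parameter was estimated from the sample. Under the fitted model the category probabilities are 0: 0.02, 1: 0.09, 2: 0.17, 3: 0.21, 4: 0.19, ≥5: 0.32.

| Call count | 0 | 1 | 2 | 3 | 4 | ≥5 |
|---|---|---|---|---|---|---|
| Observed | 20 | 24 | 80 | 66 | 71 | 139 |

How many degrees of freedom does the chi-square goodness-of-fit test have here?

4

There are k = 6 categories and 1 parameter estimated from the data, so df = 6 − 1 − 1 = 4.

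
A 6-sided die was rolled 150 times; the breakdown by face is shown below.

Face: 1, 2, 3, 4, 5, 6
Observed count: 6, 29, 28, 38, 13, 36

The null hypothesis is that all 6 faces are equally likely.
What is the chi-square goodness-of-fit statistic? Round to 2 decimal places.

32.80

Expected count for each of the 6 categories: 150/6 = 25.
cat         O        E   (O−E)²/E
1           6       25     14.440
2          29       25      0.640
3          28       25      0.360
4          38       25      6.760
5          13       25      5.760
6          36       25      4.840
Sum = 32.80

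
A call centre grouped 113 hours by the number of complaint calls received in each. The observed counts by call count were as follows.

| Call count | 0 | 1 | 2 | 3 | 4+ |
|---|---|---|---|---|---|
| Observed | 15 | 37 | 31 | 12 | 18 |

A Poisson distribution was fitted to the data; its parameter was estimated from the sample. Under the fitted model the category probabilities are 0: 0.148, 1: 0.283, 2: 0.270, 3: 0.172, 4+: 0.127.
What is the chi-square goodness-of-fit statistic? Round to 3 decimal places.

4.747

Expected counts E_i = n·p_i: 113×0.148 = 16.724, 113×0.283 = 31.979, 113×0.270 = 30.51, 113×0.172 = 19.436, 113×0.127 = 14.351.
0: (15 − 16.724)²/16.724 = 2.972176/16.724 = 0.1777
1: (37 − 31.979)²/31.979 = 25.210441/31.979 = 0.7883
2: (31 − 30.51)²/30.51 = 0.2401/30.51 = 0.0079
3: (12 − 19.436)²/19.436 = 55.294096/19.436 = 2.8449
4+: (18 − 14.351)²/14.351 = 13.315201/14.351 = 0.9278
Sum = 4.747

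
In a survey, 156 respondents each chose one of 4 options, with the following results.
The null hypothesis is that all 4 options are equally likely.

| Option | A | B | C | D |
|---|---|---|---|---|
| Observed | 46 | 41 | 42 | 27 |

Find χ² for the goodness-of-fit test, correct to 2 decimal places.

5.28

Expected count for each of the 4 categories: 156/4 = 39.
A: (46 − 39)²/39 = 49/39 = 1.256
B: (41 − 39)²/39 = 4/39 = 0.103
C: (42 − 39)²/39 = 9/39 = 0.231
D: (27 − 39)²/39 = 144/39 = 3.692
Sum = 5.28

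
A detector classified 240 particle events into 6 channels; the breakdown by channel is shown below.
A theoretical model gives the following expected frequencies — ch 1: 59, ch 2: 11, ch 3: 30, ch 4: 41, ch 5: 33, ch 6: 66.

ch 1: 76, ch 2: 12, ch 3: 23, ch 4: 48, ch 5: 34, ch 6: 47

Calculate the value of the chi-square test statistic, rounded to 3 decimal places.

13.318

χ² = (76−59)²/59 + (12−11)²/11 + (23−30)²/30 + (48−41)²/41 + (34−33)²/33 + (47−66)²/66
   = 4.8983 + 0.0909 + 1.6333 + 1.1951 + 0.0303 + 5.4697
Sum = 13.318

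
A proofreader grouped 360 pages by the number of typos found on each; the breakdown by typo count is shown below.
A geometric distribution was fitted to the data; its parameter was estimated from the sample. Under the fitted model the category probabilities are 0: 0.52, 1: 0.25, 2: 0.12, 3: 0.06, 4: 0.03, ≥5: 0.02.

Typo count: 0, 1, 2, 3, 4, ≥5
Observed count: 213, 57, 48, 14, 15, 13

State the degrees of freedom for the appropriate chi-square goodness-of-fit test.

There are k = 6 categories and 1 parameter estimated from the data, so df = 6 − 1 − 1 = 4.

4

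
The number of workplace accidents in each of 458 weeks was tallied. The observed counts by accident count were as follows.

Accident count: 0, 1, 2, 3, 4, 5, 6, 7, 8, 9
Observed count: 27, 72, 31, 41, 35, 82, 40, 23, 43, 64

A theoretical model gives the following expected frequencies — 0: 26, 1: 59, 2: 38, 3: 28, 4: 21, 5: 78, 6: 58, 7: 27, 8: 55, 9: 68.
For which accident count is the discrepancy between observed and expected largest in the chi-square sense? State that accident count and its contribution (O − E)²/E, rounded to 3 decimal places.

4, 9.333

cat         O        E   (O−E)²/E
0          27       26     0.0385
1          72       59     2.8644
2          31       38     1.2895
3          41       28     6.0357
4          35       21     9.3333
5          82       78     0.2051
6          40       58     5.5862
7          23       27     0.5926
8          43       55     2.6182
9          64       68     0.2353
The largest term is for 4: 9.333.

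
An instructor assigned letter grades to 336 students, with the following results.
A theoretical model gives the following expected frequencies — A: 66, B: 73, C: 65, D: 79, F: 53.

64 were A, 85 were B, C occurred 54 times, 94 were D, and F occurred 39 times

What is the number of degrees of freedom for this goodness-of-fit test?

There are k = 5 categories and no parameters were estimated from the data, so df = 5 − 1 = 4.

4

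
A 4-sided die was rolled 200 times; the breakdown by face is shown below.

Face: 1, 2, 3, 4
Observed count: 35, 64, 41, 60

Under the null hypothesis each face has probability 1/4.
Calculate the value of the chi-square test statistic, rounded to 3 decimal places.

Under H₀ each category has probability 1/4, so each expected count is 200/4 = 50.
χ² = (35−50)²/50 + (64−50)²/50 + (41−50)²/50 + (60−50)²/50
   = 4.5000 + 3.9200 + 1.6200 + 2.0000
Sum = 12.040

12.040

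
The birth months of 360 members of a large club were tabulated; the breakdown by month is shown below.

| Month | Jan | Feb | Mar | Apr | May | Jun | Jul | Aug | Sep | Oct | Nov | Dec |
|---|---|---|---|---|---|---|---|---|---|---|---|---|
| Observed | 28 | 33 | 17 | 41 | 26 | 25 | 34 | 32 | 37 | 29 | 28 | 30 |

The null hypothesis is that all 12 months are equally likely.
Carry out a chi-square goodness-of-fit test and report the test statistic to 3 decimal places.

Expected count for each of the 12 categories: 360/12 = 30.
χ² = (28−30)²/30 + (33−30)²/30 + (17−30)²/30 + (41−30)²/30 + (26−30)²/30 + (25−30)²/30 + (34−30)²/30 + (32−30)²/30 + (37−30)²/30 + (29−30)²/30 + (28−30)²/30 + (30−30)²/30
   = 0.1333 + 0.3000 + 5.6333 + 4.0333 + 0.5333 + 0.8333 + 0.5333 + 0.1333 + 1.6333 + 0.0333 + 0.1333 + 0.0000
Sum = 13.933

13.933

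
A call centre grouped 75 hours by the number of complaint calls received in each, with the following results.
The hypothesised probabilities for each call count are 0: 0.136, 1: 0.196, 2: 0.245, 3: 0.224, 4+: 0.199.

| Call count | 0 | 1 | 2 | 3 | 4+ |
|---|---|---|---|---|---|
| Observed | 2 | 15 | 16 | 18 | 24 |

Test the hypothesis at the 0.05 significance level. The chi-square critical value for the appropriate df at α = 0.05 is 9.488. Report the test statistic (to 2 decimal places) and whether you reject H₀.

Expected counts E_i = n·p_i: 75×0.136 = 10.2, 75×0.196 = 14.7, 75×0.245 = 18.375, 75×0.224 = 16.8, 75×0.199 = 14.925.
0: (2 − 10.2)²/10.2 = 67.24/10.2 = 6.592
1: (15 − 14.7)²/14.7 = 0.09/14.7 = 0.006
2: (16 − 18.375)²/18.375 = 5.640625/18.375 = 0.307
3: (18 − 16.8)²/16.8 = 1.44/16.8 = 0.086
4+: (24 − 14.925)²/14.925 = 82.355625/14.925 = 5.518
Sum = 12.51
df = 4. Since 12.51 > 9.488, we reject H₀.

12.51; reject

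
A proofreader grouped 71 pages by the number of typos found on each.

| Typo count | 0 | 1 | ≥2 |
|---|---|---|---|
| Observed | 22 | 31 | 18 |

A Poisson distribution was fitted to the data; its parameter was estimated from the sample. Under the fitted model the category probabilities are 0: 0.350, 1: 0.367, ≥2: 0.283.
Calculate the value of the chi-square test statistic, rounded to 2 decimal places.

Expected counts E_i = n·p_i: 71×0.350 = 24.85, 71×0.367 = 26.057, 71×0.283 = 20.093.
cat         O        E   (O−E)²/E
0          22    24.85      0.327
1          31   26.057      0.938
≥2         18   20.093      0.218
Sum = 1.48

1.48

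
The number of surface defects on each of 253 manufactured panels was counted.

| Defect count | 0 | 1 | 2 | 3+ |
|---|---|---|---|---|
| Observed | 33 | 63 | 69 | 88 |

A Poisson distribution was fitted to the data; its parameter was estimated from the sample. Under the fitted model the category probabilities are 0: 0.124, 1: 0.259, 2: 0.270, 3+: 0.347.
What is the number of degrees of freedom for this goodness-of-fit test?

2

There are k = 4 categories and 1 parameter estimated from the data, so df = 4 − 1 − 1 = 2.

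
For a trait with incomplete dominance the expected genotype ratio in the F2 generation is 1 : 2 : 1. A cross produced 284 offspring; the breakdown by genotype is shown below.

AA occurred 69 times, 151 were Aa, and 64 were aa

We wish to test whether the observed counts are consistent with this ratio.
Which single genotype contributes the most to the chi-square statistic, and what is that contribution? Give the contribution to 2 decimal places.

Ratio total = 4. Expected counts: 284×1/4 = 71, 284×2/4 = 142, 284×1/4 = 71.
cat         O        E   (O−E)²/E
AA         69       71      0.056
Aa        151      142      0.570
aa         64       71      0.690
The largest term is for aa: 0.69.

aa, 0.69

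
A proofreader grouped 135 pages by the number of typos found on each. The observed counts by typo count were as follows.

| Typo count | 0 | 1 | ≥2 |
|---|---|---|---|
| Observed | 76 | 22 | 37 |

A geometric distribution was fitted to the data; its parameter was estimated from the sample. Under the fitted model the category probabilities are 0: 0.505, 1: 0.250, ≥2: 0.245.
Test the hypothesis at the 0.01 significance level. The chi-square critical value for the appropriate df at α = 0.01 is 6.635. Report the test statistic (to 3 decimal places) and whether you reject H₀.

5.455; do not reject

Expected counts E_i = n·p_i: 135×0.505 = 68.175, 135×0.250 = 33.75, 135×0.245 = 33.075.
cat         O        E   (O−E)²/E
0          76   68.175     0.8981
1          22    33.75     4.0907
≥2         37   33.075     0.4658
Sum = 5.455
df = 1. Since 5.455 < 6.635, we do not reject H₀.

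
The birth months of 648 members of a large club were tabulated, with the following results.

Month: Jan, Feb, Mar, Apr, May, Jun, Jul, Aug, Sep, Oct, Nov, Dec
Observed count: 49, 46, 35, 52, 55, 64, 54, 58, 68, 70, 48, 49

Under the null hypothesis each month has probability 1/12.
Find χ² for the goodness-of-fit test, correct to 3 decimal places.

Under H₀ each category has probability 1/12, so each expected count is 648/12 = 54.
cat         O        E   (O−E)²/E
Jan        49       54     0.4630
Feb        46       54     1.1852
Mar        35       54     6.6852
Apr        52       54     0.0741
May        55       54     0.0185
Jun        64       54     1.8519
Jul        54       54     0.0000
Aug        58       54     0.2963
Sep        68       54     3.6296
Oct        70       54     4.7407
Nov        48       54     0.6667
Dec        49       54     0.4630
Sum = 20.074

20.074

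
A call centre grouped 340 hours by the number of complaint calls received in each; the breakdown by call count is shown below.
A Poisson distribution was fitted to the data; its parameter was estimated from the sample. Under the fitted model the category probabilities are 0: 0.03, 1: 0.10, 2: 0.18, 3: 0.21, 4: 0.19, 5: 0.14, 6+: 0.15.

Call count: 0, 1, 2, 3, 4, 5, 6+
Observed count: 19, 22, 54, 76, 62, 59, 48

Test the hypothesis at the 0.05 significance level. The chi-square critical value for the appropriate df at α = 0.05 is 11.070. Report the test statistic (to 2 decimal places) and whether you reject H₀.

15.98; reject

Expected counts E_i = n·p_i: 340×0.03 = 10.2, 340×0.10 = 34, 340×0.18 = 61.2, 340×0.21 = 71.4, 340×0.19 = 64.6, 340×0.14 = 47.6, 340×0.15 = 51.
0: (19 − 10.2)²/10.2 = 77.44/10.2 = 7.592
1: (22 − 34)²/34 = 144/34 = 4.235
2: (54 − 61.2)²/61.2 = 51.84/61.2 = 0.847
3: (76 − 71.4)²/71.4 = 21.16/71.4 = 0.296
4: (62 − 64.6)²/64.6 = 6.76/64.6 = 0.105
5: (59 − 47.6)²/47.6 = 129.96/47.6 = 2.730
6+: (48 − 51)²/51 = 9/51 = 0.176
Sum = 15.98
df = 5. Since 15.98 > 11.070, we reject H₀.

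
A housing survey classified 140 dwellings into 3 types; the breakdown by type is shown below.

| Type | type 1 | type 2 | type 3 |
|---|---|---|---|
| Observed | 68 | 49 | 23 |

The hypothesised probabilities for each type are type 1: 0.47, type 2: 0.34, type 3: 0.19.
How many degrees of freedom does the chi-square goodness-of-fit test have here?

2

There are k = 3 categories and no parameters were estimated from the data, so df = 3 − 1 = 2.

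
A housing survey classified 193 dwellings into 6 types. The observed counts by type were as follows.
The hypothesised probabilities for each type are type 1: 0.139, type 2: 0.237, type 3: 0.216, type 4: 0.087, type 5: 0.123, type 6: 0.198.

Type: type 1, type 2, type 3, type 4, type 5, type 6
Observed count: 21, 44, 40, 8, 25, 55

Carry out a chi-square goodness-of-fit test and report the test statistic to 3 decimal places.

13.443

Expected counts E_i = n·p_i: 193×0.139 = 26.827, 193×0.237 = 45.741, 193×0.216 = 41.688, 193×0.087 = 16.791, 193×0.123 = 23.739, 193×0.198 = 38.214.
type 1: (21 − 26.827)²/26.827 = 33.953929/26.827 = 1.2657
type 2: (44 − 45.741)²/45.741 = 3.031081/45.741 = 0.0663
type 3: (40 − 41.688)²/41.688 = 2.849344/41.688 = 0.0683
type 4: (8 − 16.791)²/16.791 = 77.281681/16.791 = 4.6026
type 5: (25 − 23.739)²/23.739 = 1.590121/23.739 = 0.0670
type 6: (55 − 38.214)²/38.214 = 281.769796/38.214 = 7.3735
Sum = 13.443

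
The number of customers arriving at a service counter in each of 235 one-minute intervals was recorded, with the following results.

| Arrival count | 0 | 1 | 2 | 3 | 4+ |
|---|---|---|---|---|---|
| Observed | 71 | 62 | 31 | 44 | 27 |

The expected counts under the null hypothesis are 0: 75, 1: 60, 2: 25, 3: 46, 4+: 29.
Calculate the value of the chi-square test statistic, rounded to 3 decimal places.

1.945

0: (71 − 75)²/75 = 16/75 = 0.2133
1: (62 − 60)²/60 = 4/60 = 0.0667
2: (31 − 25)²/25 = 36/25 = 1.4400
3: (44 − 46)²/46 = 4/46 = 0.0870
4+: (27 − 29)²/29 = 4/29 = 0.1379
Sum = 1.945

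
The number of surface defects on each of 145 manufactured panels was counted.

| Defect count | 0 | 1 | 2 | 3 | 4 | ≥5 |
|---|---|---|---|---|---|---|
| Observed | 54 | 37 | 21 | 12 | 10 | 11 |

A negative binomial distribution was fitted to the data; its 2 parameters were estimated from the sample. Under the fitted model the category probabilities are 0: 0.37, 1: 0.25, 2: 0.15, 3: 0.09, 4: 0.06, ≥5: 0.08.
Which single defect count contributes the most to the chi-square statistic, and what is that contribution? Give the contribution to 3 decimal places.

4, 0.194

Expected counts E_i = n·p_i: 145×0.37 = 53.65, 145×0.25 = 36.25, 145×0.15 = 21.75, 145×0.09 = 13.05, 145×0.06 = 8.7, 145×0.08 = 11.6.
cat         O        E   (O−E)²/E
0          54    53.65     0.0023
1          37    36.25     0.0155
2          21    21.75     0.0259
3          12    13.05     0.0845
4          10      8.7     0.1943
≥5         11     11.6     0.0310
The largest term is for 4: 0.194.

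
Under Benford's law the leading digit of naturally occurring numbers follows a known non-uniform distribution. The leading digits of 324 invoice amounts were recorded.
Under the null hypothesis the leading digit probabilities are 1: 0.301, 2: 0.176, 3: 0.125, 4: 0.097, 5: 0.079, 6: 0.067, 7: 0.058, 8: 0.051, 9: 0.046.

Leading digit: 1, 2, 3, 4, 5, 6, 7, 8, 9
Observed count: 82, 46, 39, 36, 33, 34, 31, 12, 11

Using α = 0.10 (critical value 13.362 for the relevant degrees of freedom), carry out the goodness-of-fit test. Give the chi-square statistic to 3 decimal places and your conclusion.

24.617; reject

Expected counts E_i = n·p_i: 324×0.301 = 97.524, 324×0.176 = 57.024, 324×0.125 = 40.5, 324×0.097 = 31.428, 324×0.079 = 25.596, 324×0.067 = 21.708, 324×0.058 = 18.792, 324×0.051 = 16.524, 324×0.046 = 14.904.
χ² = (82−97.524)²/97.524 + (46−57.024)²/57.024 + (39−40.5)²/40.5 + (36−31.428)²/31.428 + (33−25.596)²/25.596 + (34−21.708)²/21.708 + (31−18.792)²/18.792 + (12−16.524)²/16.524 + (11−14.904)²/14.904
   = 2.4711 + 2.1312 + 0.0556 + 0.6651 + 2.1417 + 6.9603 + 7.9308 + 1.2386 + 1.0226
Sum = 24.617
df = 8. Since 24.617 > 13.362, we reject H₀.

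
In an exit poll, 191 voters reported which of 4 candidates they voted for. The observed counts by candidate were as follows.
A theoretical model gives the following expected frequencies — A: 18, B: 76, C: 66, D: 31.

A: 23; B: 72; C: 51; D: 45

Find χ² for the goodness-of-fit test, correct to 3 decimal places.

11.331

A: (23 − 18)²/18 = 25/18 = 1.3889
B: (72 − 76)²/76 = 16/76 = 0.2105
C: (51 − 66)²/66 = 225/66 = 3.4091
D: (45 − 31)²/31 = 196/31 = 6.3226
Sum = 11.331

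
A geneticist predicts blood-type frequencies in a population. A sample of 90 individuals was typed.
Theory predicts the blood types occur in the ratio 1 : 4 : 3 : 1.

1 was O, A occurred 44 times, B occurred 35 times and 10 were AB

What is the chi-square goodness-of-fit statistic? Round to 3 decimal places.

9.333

Ratio total = 9. Expected counts: 90×1/9 = 10, 90×4/9 = 40, 90×3/9 = 30, 90×1/9 = 10.
χ² = (1−10)²/10 + (44−40)²/40 + (35−30)²/30 + (10−10)²/10
   = 8.1000 + 0.4000 + 0.8333 + 0.0000
Sum = 9.333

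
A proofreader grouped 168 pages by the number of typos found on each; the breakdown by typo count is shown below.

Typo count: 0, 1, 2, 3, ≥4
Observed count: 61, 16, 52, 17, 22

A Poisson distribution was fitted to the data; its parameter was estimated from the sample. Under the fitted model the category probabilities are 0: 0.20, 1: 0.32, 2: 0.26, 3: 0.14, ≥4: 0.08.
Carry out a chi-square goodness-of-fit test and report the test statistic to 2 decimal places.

Expected counts E_i = n·p_i: 168×0.20 = 33.6, 168×0.32 = 53.76, 168×0.26 = 43.68, 168×0.14 = 23.52, 168×0.08 = 13.44.
cat         O        E   (O−E)²/E
0          61     33.6     22.344
1          16    53.76     26.522
2          52    43.68      1.585
3          17    23.52      1.807
≥4         22    13.44      5.452
Sum = 57.71

57.71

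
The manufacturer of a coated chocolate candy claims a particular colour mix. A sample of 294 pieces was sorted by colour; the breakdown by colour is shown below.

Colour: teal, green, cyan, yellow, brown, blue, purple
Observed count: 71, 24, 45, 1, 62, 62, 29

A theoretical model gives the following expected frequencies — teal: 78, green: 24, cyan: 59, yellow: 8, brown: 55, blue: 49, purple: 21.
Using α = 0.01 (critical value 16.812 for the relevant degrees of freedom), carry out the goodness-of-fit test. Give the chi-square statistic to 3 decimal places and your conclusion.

teal: (71 − 78)²/78 = 49/78 = 0.6282
green: (24 − 24)²/24 = 0/24 = 0.0000
cyan: (45 − 59)²/59 = 196/59 = 3.3220
yellow: (1 − 8)²/8 = 49/8 = 6.1250
brown: (62 − 55)²/55 = 49/55 = 0.8909
blue: (62 − 49)²/49 = 169/49 = 3.4490
purple: (29 − 21)²/21 = 64/21 = 3.0476
Sum = 17.463
df = 6. Since 17.463 > 16.812, we reject H₀.

17.463; reject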